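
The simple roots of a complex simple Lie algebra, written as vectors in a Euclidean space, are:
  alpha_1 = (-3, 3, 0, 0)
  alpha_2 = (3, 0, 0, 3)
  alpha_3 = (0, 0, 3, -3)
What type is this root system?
A_3

Compute the Cartan integers a_ij = 2(alpha_i, alpha_j)/(alpha_j, alpha_j); the resulting 3x3 Cartan matrix is
[[2, -1, 0], [-1, 2, -1], [0, -1, 2]].
All simple roots have the same length, so the diagram is simply laced. The associated Dynkin diagram is a chain of 3 nodes with single edges (A_3), so the type is A_3 (the algebra sl(4)).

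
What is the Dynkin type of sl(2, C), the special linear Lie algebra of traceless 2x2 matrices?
A_1 (sl(2))

This is sl(2), which has dimension 2^2 - 1 = 3 and rank 2 - 1 = 1 (a Cartan subalgebra is the diagonal traceless matrices). In the classification of classical Lie algebras, the special linear algebra sl(n+1) has type A_n; here n = 1, so the Dynkin diagram is a chain of 1 nodes with single edges (A_1). Hence the type is A_1.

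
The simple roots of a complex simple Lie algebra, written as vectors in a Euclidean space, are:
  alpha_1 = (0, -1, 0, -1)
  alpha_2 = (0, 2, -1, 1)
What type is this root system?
type G_2

Compute the Cartan integers a_ij = 2(alpha_i, alpha_j)/(alpha_j, alpha_j); the resulting 2x2 Cartan matrix is
[[2, -1], [-3, 2]].
The roots have two lengths (squared-length ratio 3:1); the short ones are alpha_{1}. The associated Dynkin diagram is two nodes joined by a triple edge (G_2), so the type is G_2.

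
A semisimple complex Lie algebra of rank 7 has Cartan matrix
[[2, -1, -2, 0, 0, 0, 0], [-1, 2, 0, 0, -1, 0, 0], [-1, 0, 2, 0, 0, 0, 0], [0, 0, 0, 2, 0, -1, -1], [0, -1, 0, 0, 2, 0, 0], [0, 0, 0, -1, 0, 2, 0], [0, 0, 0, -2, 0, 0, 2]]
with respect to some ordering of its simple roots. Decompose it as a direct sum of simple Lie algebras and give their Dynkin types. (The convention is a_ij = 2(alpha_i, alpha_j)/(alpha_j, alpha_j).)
The diagram associated to this matrix has two connected components: the simple roots {alpha_1, alpha_2, alpha_3, alpha_5} form a chain of 4 nodes with a double edge at one end; the terminal node there is the unique short simple root (B_4), and {alpha_4, alpha_6, alpha_7} form a chain of 3 nodes with a double edge at one end; the terminal node there is the unique long simple root (C_3). A semisimple Lie algebra decomposes uniquely as the direct sum of simple ideals, one per connected component of its Dynkin diagram, so g ≅ B_4 ⊕ C_3 (dimension 36 + 21 = 57).

type B_4 + type C_3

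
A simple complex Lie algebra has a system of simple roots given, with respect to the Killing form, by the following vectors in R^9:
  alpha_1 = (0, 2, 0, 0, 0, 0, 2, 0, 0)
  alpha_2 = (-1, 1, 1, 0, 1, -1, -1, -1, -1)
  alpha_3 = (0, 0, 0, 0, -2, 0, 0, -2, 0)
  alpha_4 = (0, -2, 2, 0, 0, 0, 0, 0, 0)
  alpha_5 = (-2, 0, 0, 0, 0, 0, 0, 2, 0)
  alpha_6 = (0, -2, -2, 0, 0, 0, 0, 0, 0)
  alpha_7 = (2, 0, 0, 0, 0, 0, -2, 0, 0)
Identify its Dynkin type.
E_7

Compute the Cartan integers a_ij = 2(alpha_i, alpha_j)/(alpha_j, alpha_j); the resulting 7x7 Cartan matrix is
[[2, 0, 0, -1, 0, -1, -1], [0, 2, 0, 0, 0, -1, 0], [0, 0, 2, 0, -1, 0, 0], [-1, 0, 0, 2, 0, 0, 0], [0, 0, -1, 0, 2, 0, -1], [-1, -1, 0, 0, 0, 2, 0], [-1, 0, 0, 0, -1, 0, 2]].
All simple roots have the same length, so the diagram is simply laced. The associated Dynkin diagram is a chain of 6 nodes with one extra node attached to the third node from one end (E_7), so the type is E_7.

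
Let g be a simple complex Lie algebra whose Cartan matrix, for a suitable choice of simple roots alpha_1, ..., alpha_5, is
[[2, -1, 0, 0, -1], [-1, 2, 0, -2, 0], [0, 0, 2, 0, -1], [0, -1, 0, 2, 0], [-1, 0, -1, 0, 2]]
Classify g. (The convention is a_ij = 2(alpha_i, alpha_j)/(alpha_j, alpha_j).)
B_5 (so(11))

The matrix has rank 5 with 2's on the diagonal. Reading the off-diagonal entries as Dynkin edges (a single edge where a_ij = a_ji = -1; a double or triple edge where a_ij * a_ji = 2 or 3), the diagram is a chain of 5 nodes with a double edge at one end; the terminal node there is the unique short simple root (B_5). One simple-root ordering that puts it in standard form is (alpha_3, alpha_5, alpha_1, alpha_2, alpha_4). So the algebra is type B_5, i.e. so(11).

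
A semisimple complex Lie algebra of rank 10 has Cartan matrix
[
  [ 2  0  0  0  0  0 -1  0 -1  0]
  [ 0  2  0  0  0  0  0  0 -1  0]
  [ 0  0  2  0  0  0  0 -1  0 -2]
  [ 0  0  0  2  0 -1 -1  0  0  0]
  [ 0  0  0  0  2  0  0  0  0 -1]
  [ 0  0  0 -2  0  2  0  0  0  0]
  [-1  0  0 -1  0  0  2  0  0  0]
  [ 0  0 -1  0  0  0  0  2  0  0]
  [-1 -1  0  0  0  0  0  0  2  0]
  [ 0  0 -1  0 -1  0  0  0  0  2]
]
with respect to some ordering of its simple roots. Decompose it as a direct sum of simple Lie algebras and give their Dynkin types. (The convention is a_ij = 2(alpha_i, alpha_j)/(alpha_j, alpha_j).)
C6 + F4

The diagram associated to this matrix has two connected components: the simple roots {alpha_1, alpha_2, alpha_4, alpha_6, alpha_7, alpha_9} form a chain of 6 nodes with a double edge at one end; the terminal node there is the unique long simple root (C_6), and {alpha_3, alpha_5, alpha_8, alpha_10} form a chain of 4 nodes with a double edge between the middle two (F_4). A semisimple Lie algebra decomposes uniquely as the direct sum of simple ideals, one per connected component of its Dynkin diagram, so g ≅ C_6 ⊕ F_4 (dimension 78 + 52 = 130).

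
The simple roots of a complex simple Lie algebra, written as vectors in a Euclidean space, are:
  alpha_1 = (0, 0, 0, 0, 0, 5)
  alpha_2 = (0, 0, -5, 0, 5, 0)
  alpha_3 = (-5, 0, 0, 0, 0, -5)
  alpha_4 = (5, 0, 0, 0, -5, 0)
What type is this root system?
Compute the Cartan integers a_ij = 2(alpha_i, alpha_j)/(alpha_j, alpha_j); the resulting 4x4 Cartan matrix is
[[2, 0, -1, 0], [0, 2, 0, -1], [-2, 0, 2, -1], [0, -1, -1, 2]].
The roots have two lengths (squared-length ratio 2:1); the short ones are alpha_{1}. The associated Dynkin diagram is a chain of 4 nodes with a double edge at one end; the terminal node there is the unique short simple root (B_4), so the type is B_4 (the algebra so(9)).

B4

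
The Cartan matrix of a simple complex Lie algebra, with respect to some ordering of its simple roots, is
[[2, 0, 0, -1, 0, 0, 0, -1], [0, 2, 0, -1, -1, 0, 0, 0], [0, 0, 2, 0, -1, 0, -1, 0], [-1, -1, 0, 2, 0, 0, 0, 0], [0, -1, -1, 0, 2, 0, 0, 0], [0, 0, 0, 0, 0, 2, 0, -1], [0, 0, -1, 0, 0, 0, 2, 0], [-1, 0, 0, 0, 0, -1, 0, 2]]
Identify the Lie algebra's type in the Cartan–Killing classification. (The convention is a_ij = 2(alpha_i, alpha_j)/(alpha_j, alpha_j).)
A_8

The matrix has rank 8 with 2's on the diagonal. Reading the off-diagonal entries as Dynkin edges (a single edge where a_ij = a_ji = -1; a double or triple edge where a_ij * a_ji = 2 or 3), the diagram is a chain of 8 nodes with single edges (A_8). One simple-root ordering that puts it in standard form is (alpha_7, alpha_3, alpha_5, alpha_2, alpha_4, alpha_1, alpha_8, alpha_6). So the algebra is type A_8, i.e. sl(9).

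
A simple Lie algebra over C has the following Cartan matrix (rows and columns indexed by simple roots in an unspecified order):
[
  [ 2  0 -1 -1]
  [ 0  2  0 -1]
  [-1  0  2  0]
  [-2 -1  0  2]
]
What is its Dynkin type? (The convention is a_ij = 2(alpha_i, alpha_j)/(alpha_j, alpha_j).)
F_4

The matrix has rank 4 with 2's on the diagonal. Reading the off-diagonal entries as Dynkin edges (a single edge where a_ij = a_ji = -1; a double or triple edge where a_ij * a_ji = 2 or 3), the diagram is a chain of 4 nodes with a double edge between the middle two (F_4). One simple-root ordering that puts it in standard form is (alpha_2, alpha_4, alpha_1, alpha_3). So the algebra is type F_4.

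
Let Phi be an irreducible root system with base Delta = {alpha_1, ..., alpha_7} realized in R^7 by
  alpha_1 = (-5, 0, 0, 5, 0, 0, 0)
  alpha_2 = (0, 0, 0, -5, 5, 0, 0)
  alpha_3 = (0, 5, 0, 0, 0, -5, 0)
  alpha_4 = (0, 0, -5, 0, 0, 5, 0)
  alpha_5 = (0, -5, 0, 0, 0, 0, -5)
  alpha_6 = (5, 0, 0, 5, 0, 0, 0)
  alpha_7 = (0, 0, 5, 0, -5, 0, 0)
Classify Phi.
D7

Compute the Cartan integers a_ij = 2(alpha_i, alpha_j)/(alpha_j, alpha_j); the resulting 7x7 Cartan matrix is
[[2, -1, 0, 0, 0, 0, 0], [-1, 2, 0, 0, 0, -1, -1], [0, 0, 2, -1, -1, 0, 0], [0, 0, -1, 2, 0, 0, -1], [0, 0, -1, 0, 2, 0, 0], [0, -1, 0, 0, 0, 2, 0], [0, -1, 0, -1, 0, 0, 2]].
All simple roots have the same length, so the diagram is simply laced. The associated Dynkin diagram is a chain of 5 nodes with a fork of two nodes at one end (D_7), so the type is D_7 (the algebra so(14)).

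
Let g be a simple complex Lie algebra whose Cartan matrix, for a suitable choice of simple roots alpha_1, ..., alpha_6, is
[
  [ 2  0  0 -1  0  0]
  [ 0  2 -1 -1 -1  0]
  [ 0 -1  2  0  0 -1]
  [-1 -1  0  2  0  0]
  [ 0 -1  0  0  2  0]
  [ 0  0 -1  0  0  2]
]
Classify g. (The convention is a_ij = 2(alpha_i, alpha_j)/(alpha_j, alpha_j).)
The matrix has rank 6 with 2's on the diagonal. Reading the off-diagonal entries as Dynkin edges (a single edge where a_ij = a_ji = -1; a double or triple edge where a_ij * a_ji = 2 or 3), the diagram is a chain of 5 nodes with one extra node attached to the third node from one end (E_6). One simple-root ordering that puts it in standard form is (alpha_1, alpha_5, alpha_4, alpha_2, alpha_3, alpha_6). So the algebra is type E_6.

type E_6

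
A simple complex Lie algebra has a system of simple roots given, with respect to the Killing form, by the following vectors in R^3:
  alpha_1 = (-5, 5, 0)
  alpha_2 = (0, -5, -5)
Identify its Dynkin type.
type A_2

Compute the Cartan integers a_ij = 2(alpha_i, alpha_j)/(alpha_j, alpha_j); the resulting 2x2 Cartan matrix is
[[2, -1], [-1, 2]].
All simple roots have the same length, so the diagram is simply laced. The associated Dynkin diagram is a chain of 2 nodes with single edges (A_2), so the type is A_2 (the algebra sl(3)).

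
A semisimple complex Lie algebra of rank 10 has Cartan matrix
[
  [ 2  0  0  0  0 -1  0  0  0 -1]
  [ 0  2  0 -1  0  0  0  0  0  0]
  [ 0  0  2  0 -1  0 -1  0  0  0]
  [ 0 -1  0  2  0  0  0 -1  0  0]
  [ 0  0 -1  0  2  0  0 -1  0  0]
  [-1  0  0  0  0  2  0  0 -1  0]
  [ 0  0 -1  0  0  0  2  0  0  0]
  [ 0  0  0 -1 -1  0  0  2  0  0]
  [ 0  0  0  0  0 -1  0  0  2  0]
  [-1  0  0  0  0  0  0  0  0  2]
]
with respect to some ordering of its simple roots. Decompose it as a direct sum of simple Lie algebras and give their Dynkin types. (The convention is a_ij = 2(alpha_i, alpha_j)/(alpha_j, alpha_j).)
A_4 (sl(5)) + A_6 (sl(7))

The diagram associated to this matrix has two connected components: the simple roots {alpha_1, alpha_6, alpha_9, alpha_10} form a chain of 4 nodes with single edges (A_4), and {alpha_2, alpha_3, alpha_4, alpha_5, alpha_7, alpha_8} form a chain of 6 nodes with single edges (A_6). A semisimple Lie algebra decomposes uniquely as the direct sum of simple ideals, one per connected component of its Dynkin diagram, so g ≅ A_4 ⊕ A_6 (dimension 24 + 48 = 72).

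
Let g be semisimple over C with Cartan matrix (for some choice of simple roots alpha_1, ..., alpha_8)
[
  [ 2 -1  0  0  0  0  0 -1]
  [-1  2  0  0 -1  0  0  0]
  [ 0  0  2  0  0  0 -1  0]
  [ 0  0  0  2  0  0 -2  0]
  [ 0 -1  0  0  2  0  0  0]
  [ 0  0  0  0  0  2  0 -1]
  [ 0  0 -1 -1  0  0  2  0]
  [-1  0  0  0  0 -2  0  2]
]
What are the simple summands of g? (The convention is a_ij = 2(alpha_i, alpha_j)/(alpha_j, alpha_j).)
The diagram associated to this matrix has two connected components: the simple roots {alpha_1, alpha_2, alpha_5, alpha_6, alpha_8} form a chain of 5 nodes with a double edge at one end; the terminal node there is the unique short simple root (B_5), and {alpha_3, alpha_4, alpha_7} form a chain of 3 nodes with a double edge at one end; the terminal node there is the unique long simple root (C_3). A semisimple Lie algebra decomposes uniquely as the direct sum of simple ideals, one per connected component of its Dynkin diagram, so g ≅ B_5 ⊕ C_3 (dimension 55 + 21 = 76).

B5 ⊕ C3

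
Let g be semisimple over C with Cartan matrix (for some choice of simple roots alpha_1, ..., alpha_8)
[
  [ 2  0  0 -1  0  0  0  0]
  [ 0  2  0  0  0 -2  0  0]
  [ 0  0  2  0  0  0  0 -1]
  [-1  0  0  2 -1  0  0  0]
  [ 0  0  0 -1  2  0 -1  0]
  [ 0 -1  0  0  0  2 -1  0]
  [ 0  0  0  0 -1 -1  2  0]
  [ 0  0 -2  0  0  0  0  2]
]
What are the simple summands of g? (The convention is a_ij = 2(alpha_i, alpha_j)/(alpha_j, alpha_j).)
The diagram associated to this matrix has two connected components: the simple roots {alpha_3, alpha_8} form a chain of 2 nodes with a double edge at one end; the terminal node there is the unique short simple root (B_2), and {alpha_1, alpha_2, alpha_4, alpha_5, alpha_6, alpha_7} form a chain of 6 nodes with a double edge at one end; the terminal node there is the unique long simple root (C_6). A semisimple Lie algebra decomposes uniquely as the direct sum of simple ideals, one per connected component of its Dynkin diagram, so g ≅ B_2 ⊕ C_6 (dimension 10 + 78 = 88).

B2 ⊕ C6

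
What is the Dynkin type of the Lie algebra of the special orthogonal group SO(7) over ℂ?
This is so(7) with 7 odd, which has dimension 7(7-1)/2 = 21 and rank (7-1)/2 = 3. In the classification of classical Lie algebras, the orthogonal algebra so(2n+1) in an odd number of variables has type B_n; here n = 3, so the Dynkin diagram is a chain of 3 nodes with a double edge at one end; the terminal node there is the unique short simple root (B_3). Hence the type is B_3.

B3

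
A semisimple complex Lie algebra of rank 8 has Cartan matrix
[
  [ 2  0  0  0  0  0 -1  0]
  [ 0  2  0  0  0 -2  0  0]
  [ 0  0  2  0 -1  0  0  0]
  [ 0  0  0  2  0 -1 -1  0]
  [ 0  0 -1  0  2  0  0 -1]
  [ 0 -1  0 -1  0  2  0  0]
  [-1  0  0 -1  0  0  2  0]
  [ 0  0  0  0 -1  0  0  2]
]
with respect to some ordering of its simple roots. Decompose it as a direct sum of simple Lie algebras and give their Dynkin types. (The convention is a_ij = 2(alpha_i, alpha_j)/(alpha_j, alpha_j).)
The diagram associated to this matrix has two connected components: the simple roots {alpha_3, alpha_5, alpha_8} form a chain of 3 nodes with single edges (A_3), and {alpha_1, alpha_2, alpha_4, alpha_6, alpha_7} form a chain of 5 nodes with a double edge at one end; the terminal node there is the unique long simple root (C_5). A semisimple Lie algebra decomposes uniquely as the direct sum of simple ideals, one per connected component of its Dynkin diagram, so g ≅ A_3 ⊕ C_5 (dimension 15 + 55 = 70).

A3 + C5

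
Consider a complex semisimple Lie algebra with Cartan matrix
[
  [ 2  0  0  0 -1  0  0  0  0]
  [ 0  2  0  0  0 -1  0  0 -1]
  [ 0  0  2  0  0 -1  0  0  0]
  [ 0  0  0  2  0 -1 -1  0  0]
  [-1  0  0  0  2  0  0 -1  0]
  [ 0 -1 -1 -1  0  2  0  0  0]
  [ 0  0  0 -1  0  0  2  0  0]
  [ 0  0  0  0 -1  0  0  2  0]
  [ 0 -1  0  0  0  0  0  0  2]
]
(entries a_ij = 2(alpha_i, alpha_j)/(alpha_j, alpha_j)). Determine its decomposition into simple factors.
The diagram associated to this matrix has two connected components: the simple roots {alpha_1, alpha_5, alpha_8} form a chain of 3 nodes with single edges (A_3), and {alpha_2, alpha_3, alpha_4, alpha_6, alpha_7, alpha_9} form a chain of 5 nodes with one extra node attached to the third node from one end (E_6). A semisimple Lie algebra decomposes uniquely as the direct sum of simple ideals, one per connected component of its Dynkin diagram, so g ≅ A_3 ⊕ E_6 (dimension 15 + 78 = 93).

A_3 (sl(4)) ⊕ E_6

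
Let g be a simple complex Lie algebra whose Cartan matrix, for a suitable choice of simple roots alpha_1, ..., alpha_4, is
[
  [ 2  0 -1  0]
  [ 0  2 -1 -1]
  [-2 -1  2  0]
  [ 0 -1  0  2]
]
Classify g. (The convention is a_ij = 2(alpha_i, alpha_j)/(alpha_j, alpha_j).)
The matrix has rank 4 with 2's on the diagonal. Reading the off-diagonal entries as Dynkin edges (a single edge where a_ij = a_ji = -1; a double or triple edge where a_ij * a_ji = 2 or 3), the diagram is a chain of 4 nodes with a double edge at one end; the terminal node there is the unique short simple root (B_4). One simple-root ordering that puts it in standard form is (alpha_4, alpha_2, alpha_3, alpha_1). So the algebra is type B_4, i.e. so(9).

B_4 (so(9))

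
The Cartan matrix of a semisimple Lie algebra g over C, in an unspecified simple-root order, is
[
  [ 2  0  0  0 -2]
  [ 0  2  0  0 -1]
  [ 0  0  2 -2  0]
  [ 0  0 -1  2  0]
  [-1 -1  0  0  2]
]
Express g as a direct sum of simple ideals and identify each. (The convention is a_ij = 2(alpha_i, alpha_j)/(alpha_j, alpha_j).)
type B_2 + type C_3

The diagram associated to this matrix has two connected components: the simple roots {alpha_3, alpha_4} form a chain of 2 nodes with a double edge at one end; the terminal node there is the unique short simple root (B_2), and {alpha_1, alpha_2, alpha_5} form a chain of 3 nodes with a double edge at one end; the terminal node there is the unique long simple root (C_3). A semisimple Lie algebra decomposes uniquely as the direct sum of simple ideals, one per connected component of its Dynkin diagram, so g ≅ B_2 ⊕ C_3 (dimension 10 + 21 = 31).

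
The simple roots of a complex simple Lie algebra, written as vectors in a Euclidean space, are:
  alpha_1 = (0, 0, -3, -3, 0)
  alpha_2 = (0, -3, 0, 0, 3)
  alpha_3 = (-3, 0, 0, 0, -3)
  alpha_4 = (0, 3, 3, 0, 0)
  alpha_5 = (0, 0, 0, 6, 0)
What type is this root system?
type C_5

Compute the Cartan integers a_ij = 2(alpha_i, alpha_j)/(alpha_j, alpha_j); the resulting 5x5 Cartan matrix is
[[2, 0, 0, -1, -1], [0, 2, -1, -1, 0], [0, -1, 2, 0, 0], [-1, -1, 0, 2, 0], [-2, 0, 0, 0, 2]].
The roots have two lengths (squared-length ratio 2:1); the short ones are alpha_{1,2,3,4}. The associated Dynkin diagram is a chain of 5 nodes with a double edge at one end; the terminal node there is the unique long simple root (C_5), so the type is C_5 (the algebra sp(10)).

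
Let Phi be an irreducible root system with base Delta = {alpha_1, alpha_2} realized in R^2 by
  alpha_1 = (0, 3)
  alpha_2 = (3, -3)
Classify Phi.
Compute the Cartan integers a_ij = 2(alpha_i, alpha_j)/(alpha_j, alpha_j); the resulting 2x2 Cartan matrix is
[[2, -1], [-2, 2]].
The roots have two lengths (squared-length ratio 2:1); the short ones are alpha_{1}. The associated Dynkin diagram is a chain of 2 nodes with a double edge at one end; the terminal node there is the unique short simple root (B_2), so the type is B_2 (the algebra so(5)).

B_2 (so(5))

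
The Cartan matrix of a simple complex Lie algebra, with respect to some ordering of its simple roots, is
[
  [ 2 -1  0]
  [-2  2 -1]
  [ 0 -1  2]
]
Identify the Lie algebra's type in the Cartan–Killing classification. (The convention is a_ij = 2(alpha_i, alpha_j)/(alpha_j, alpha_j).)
The matrix has rank 3 with 2's on the diagonal. Reading the off-diagonal entries as Dynkin edges (a single edge where a_ij = a_ji = -1; a double or triple edge where a_ij * a_ji = 2 or 3), the diagram is a chain of 3 nodes with a double edge at one end; the terminal node there is the unique short simple root (B_3). One simple-root ordering that puts it in standard form is (alpha_3, alpha_2, alpha_1). So the algebra is type B_3, i.e. so(7).

B_3 (so(7))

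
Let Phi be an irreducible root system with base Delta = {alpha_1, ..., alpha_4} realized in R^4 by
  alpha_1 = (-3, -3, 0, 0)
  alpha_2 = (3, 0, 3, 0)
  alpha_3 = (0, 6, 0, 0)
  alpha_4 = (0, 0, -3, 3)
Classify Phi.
C4

Compute the Cartan integers a_ij = 2(alpha_i, alpha_j)/(alpha_j, alpha_j); the resulting 4x4 Cartan matrix is
[[2, -1, -1, 0], [-1, 2, 0, -1], [-2, 0, 2, 0], [0, -1, 0, 2]].
The roots have two lengths (squared-length ratio 2:1); the short ones are alpha_{1,2,4}. The associated Dynkin diagram is a chain of 4 nodes with a double edge at one end; the terminal node there is the unique long simple root (C_4), so the type is C_4 (the algebra sp(8)).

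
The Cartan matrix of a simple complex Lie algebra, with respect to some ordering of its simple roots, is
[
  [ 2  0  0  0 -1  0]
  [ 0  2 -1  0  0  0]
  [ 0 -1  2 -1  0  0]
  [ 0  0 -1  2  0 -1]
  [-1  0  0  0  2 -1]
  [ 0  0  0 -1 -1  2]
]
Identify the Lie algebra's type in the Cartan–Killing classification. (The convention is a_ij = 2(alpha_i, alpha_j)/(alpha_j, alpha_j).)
The matrix has rank 6 with 2's on the diagonal. Reading the off-diagonal entries as Dynkin edges (a single edge where a_ij = a_ji = -1; a double or triple edge where a_ij * a_ji = 2 or 3), the diagram is a chain of 6 nodes with single edges (A_6). One simple-root ordering that puts it in standard form is (alpha_1, alpha_5, alpha_6, alpha_4, alpha_3, alpha_2). So the algebra is type A_6, i.e. sl(7).

type A_6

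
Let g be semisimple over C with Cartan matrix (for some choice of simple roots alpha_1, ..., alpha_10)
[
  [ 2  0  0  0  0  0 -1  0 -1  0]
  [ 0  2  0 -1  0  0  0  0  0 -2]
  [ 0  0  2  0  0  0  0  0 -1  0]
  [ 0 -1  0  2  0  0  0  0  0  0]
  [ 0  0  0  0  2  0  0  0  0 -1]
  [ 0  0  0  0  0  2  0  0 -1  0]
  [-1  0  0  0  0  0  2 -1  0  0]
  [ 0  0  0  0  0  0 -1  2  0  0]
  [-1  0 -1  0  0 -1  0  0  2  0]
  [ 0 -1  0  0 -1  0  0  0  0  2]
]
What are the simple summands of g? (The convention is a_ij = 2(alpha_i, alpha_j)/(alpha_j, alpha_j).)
The diagram associated to this matrix has two connected components: the simple roots {alpha_1, alpha_3, alpha_6, alpha_7, alpha_8, alpha_9} form a chain of 4 nodes with a fork of two nodes at one end (D_6), and {alpha_2, alpha_4, alpha_5, alpha_10} form a chain of 4 nodes with a double edge between the middle two (F_4). A semisimple Lie algebra decomposes uniquely as the direct sum of simple ideals, one per connected component of its Dynkin diagram, so g ≅ D_6 ⊕ F_4 (dimension 66 + 52 = 118).

D_6 (so(12)) + F_4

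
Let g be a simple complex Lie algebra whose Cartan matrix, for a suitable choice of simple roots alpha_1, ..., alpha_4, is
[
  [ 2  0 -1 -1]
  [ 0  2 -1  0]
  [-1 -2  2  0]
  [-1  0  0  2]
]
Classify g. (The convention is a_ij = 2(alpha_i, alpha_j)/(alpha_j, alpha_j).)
B4

The matrix has rank 4 with 2's on the diagonal. Reading the off-diagonal entries as Dynkin edges (a single edge where a_ij = a_ji = -1; a double or triple edge where a_ij * a_ji = 2 or 3), the diagram is a chain of 4 nodes with a double edge at one end; the terminal node there is the unique short simple root (B_4). One simple-root ordering that puts it in standard form is (alpha_4, alpha_1, alpha_3, alpha_2). So the algebra is type B_4, i.e. so(9).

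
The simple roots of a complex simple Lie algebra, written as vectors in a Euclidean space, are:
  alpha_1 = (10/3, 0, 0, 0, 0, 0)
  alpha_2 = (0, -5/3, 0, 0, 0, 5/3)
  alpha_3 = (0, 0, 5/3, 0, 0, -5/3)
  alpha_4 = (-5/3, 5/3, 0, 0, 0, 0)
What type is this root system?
C4

Compute the Cartan integers a_ij = 2(alpha_i, alpha_j)/(alpha_j, alpha_j); the resulting 4x4 Cartan matrix is
[[2, 0, 0, -2], [0, 2, -1, -1], [0, -1, 2, 0], [-1, -1, 0, 2]].
The roots have two lengths (squared-length ratio 2:1); the short ones are alpha_{2,3,4}. The associated Dynkin diagram is a chain of 4 nodes with a double edge at one end; the terminal node there is the unique long simple root (C_4), so the type is C_4 (the algebra sp(8)).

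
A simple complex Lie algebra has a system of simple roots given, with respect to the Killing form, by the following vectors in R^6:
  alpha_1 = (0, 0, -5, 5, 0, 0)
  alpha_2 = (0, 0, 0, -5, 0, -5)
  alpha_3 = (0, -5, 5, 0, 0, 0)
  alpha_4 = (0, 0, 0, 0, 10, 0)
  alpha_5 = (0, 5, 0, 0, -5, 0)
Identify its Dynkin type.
type C_5

Compute the Cartan integers a_ij = 2(alpha_i, alpha_j)/(alpha_j, alpha_j); the resulting 5x5 Cartan matrix is
[[2, -1, -1, 0, 0], [-1, 2, 0, 0, 0], [-1, 0, 2, 0, -1], [0, 0, 0, 2, -2], [0, 0, -1, -1, 2]].
The roots have two lengths (squared-length ratio 2:1); the short ones are alpha_{1,2,3,5}. The associated Dynkin diagram is a chain of 5 nodes with a double edge at one end; the terminal node there is the unique long simple root (C_5), so the type is C_5 (the algebra sp(10)).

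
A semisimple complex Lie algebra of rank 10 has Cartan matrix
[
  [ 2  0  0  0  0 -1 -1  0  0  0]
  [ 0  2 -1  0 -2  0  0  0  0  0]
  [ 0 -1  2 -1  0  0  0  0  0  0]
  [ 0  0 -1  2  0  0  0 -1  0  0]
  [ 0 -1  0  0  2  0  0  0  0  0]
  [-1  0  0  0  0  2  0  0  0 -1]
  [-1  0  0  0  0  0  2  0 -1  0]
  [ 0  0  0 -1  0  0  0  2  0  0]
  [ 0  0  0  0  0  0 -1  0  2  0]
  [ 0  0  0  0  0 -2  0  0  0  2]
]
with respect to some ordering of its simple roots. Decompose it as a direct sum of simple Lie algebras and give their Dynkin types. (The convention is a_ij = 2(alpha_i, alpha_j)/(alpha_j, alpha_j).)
B_5 + C_5

The diagram associated to this matrix has two connected components: the simple roots {alpha_2, alpha_3, alpha_4, alpha_5, alpha_8} form a chain of 5 nodes with a double edge at one end; the terminal node there is the unique short simple root (B_5), and {alpha_1, alpha_6, alpha_7, alpha_9, alpha_10} form a chain of 5 nodes with a double edge at one end; the terminal node there is the unique long simple root (C_5). A semisimple Lie algebra decomposes uniquely as the direct sum of simple ideals, one per connected component of its Dynkin diagram, so g ≅ B_5 ⊕ C_5 (dimension 55 + 55 = 110).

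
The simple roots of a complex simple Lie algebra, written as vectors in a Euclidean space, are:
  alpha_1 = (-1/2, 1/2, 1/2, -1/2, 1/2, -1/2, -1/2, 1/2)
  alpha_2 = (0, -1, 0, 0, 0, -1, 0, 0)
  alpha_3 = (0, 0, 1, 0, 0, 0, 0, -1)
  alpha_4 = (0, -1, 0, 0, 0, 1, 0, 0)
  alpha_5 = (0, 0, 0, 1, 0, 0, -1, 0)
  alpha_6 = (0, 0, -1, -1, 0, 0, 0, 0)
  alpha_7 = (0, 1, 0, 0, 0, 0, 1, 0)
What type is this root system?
E7

Compute the Cartan integers a_ij = 2(alpha_i, alpha_j)/(alpha_j, alpha_j); the resulting 7x7 Cartan matrix is
[[2, 0, 0, -1, 0, 0, 0], [0, 2, 0, 0, 0, 0, -1], [0, 0, 2, 0, 0, -1, 0], [-1, 0, 0, 2, 0, 0, -1], [0, 0, 0, 0, 2, -1, -1], [0, 0, -1, 0, -1, 2, 0], [0, -1, 0, -1, -1, 0, 2]].
All simple roots have the same length, so the diagram is simply laced. The associated Dynkin diagram is a chain of 6 nodes with one extra node attached to the third node from one end (E_7), so the type is E_7.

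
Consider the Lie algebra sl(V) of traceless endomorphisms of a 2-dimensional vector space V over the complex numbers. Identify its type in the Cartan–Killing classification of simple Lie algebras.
A1

This is sl(2), which has dimension 2^2 - 1 = 3 and rank 2 - 1 = 1 (a Cartan subalgebra is the diagonal traceless matrices). In the classification of classical Lie algebras, the special linear algebra sl(n+1) has type A_n; here n = 1, so the Dynkin diagram is a chain of 1 nodes with single edges (A_1). Hence the type is A_1.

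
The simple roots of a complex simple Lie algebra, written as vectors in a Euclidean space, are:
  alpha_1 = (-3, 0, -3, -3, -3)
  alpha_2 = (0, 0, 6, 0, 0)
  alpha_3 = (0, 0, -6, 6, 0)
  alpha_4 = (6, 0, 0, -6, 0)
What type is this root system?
F_4

Compute the Cartan integers a_ij = 2(alpha_i, alpha_j)/(alpha_j, alpha_j); the resulting 4x4 Cartan matrix is
[[2, -1, 0, 0], [-1, 2, -1, 0], [0, -2, 2, -1], [0, 0, -1, 2]].
The roots have two lengths (squared-length ratio 2:1); the short ones are alpha_{1,2}. The associated Dynkin diagram is a chain of 4 nodes with a double edge between the middle two (F_4), so the type is F_4.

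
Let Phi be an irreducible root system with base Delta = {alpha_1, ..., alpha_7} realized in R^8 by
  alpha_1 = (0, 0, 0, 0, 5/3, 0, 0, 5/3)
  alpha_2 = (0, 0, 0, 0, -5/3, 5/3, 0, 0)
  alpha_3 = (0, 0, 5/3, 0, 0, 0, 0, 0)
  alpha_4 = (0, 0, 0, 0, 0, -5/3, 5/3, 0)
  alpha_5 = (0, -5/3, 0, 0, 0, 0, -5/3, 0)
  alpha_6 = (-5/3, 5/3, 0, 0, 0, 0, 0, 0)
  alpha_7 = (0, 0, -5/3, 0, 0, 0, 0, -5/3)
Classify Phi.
Compute the Cartan integers a_ij = 2(alpha_i, alpha_j)/(alpha_j, alpha_j); the resulting 7x7 Cartan matrix is
[[2, -1, 0, 0, 0, 0, -1], [-1, 2, 0, -1, 0, 0, 0], [0, 0, 2, 0, 0, 0, -1], [0, -1, 0, 2, -1, 0, 0], [0, 0, 0, -1, 2, -1, 0], [0, 0, 0, 0, -1, 2, 0], [-1, 0, -2, 0, 0, 0, 2]].
The roots have two lengths (squared-length ratio 2:1); the short ones are alpha_{3}. The associated Dynkin diagram is a chain of 7 nodes with a double edge at one end; the terminal node there is the unique short simple root (B_7), so the type is B_7 (the algebra so(15)).

B_7 (so(15))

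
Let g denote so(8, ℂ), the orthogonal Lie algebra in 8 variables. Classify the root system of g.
D4

This is so(8) with 8 even, which has dimension 8(8-1)/2 = 28 and rank 8/2 = 4. In the classification of classical Lie algebras, the orthogonal algebra so(2n) in an even number of variables has type D_n; here n = 4, so the Dynkin diagram is a chain of 2 nodes with a fork of two nodes at one end (D_4). Hence the type is D_4.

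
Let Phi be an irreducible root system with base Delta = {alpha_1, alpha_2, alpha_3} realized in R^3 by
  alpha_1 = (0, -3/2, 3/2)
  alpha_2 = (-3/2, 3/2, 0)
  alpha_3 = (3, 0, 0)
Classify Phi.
Compute the Cartan integers a_ij = 2(alpha_i, alpha_j)/(alpha_j, alpha_j); the resulting 3x3 Cartan matrix is
[[2, -1, 0], [-1, 2, -1], [0, -2, 2]].
The roots have two lengths (squared-length ratio 2:1); the short ones are alpha_{1,2}. The associated Dynkin diagram is a chain of 3 nodes with a double edge at one end; the terminal node there is the unique long simple root (C_3), so the type is C_3 (the algebra sp(6)).

C_3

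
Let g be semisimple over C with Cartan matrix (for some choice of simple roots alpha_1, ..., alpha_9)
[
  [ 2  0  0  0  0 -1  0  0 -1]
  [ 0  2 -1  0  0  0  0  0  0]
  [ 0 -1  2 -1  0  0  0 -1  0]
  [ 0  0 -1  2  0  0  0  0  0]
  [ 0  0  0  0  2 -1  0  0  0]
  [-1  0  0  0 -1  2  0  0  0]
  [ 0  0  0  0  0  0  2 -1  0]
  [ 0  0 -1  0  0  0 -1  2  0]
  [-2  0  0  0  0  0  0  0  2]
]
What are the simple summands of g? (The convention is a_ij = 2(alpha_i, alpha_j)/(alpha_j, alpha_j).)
C4 ⊕ D5

The diagram associated to this matrix has two connected components: the simple roots {alpha_1, alpha_5, alpha_6, alpha_9} form a chain of 4 nodes with a double edge at one end; the terminal node there is the unique long simple root (C_4), and {alpha_2, alpha_3, alpha_4, alpha_7, alpha_8} form a chain of 3 nodes with a fork of two nodes at one end (D_5). A semisimple Lie algebra decomposes uniquely as the direct sum of simple ideals, one per connected component of its Dynkin diagram, so g ≅ C_4 ⊕ D_5 (dimension 36 + 45 = 81).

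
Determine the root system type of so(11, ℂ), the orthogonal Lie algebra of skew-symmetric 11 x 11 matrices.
B_5 (so(11))

This is so(11) with 11 odd, which has dimension 11(11-1)/2 = 55 and rank (11-1)/2 = 5. In the classification of classical Lie algebras, the orthogonal algebra so(2n+1) in an odd number of variables has type B_n; here n = 5, so the Dynkin diagram is a chain of 5 nodes with a double edge at one end; the terminal node there is the unique short simple root (B_5). Hence the type is B_5.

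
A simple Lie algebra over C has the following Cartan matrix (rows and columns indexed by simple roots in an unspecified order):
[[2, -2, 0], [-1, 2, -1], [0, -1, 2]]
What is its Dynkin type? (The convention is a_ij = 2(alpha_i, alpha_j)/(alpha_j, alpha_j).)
The matrix has rank 3 with 2's on the diagonal. Reading the off-diagonal entries as Dynkin edges (a single edge where a_ij = a_ji = -1; a double or triple edge where a_ij * a_ji = 2 or 3), the diagram is a chain of 3 nodes with a double edge at one end; the terminal node there is the unique long simple root (C_3). One simple-root ordering that puts it in standard form is (alpha_3, alpha_2, alpha_1). So the algebra is type C_3, i.e. sp(6).

C3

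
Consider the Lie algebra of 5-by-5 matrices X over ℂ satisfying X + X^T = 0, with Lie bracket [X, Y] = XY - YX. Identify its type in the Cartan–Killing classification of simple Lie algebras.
B_2 (so(5))

This is so(5) with 5 odd, which has dimension 5(5-1)/2 = 10 and rank (5-1)/2 = 2. In the classification of classical Lie algebras, the orthogonal algebra so(2n+1) in an odd number of variables has type B_n; here n = 2, so the Dynkin diagram is a chain of 2 nodes with a double edge at one end; the terminal node there is the unique short simple root (B_2). Hence the type is B_2.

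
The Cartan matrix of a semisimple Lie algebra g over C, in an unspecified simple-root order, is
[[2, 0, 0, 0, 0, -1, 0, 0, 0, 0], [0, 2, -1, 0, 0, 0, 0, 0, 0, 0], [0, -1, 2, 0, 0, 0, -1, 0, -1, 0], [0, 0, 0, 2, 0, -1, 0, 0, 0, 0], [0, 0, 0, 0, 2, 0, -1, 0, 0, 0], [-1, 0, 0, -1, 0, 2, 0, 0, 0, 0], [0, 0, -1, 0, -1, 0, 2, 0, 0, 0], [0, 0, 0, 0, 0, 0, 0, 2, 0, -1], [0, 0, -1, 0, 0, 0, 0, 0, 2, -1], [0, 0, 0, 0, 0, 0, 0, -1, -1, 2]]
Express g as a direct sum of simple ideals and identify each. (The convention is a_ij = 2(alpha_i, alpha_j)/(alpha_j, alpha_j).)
The diagram associated to this matrix has two connected components: the simple roots {alpha_1, alpha_4, alpha_6} form a chain of 3 nodes with single edges (A_3), and {alpha_2, alpha_3, alpha_5, alpha_7, alpha_8, alpha_9, alpha_10} form a chain of 6 nodes with one extra node attached to the third node from one end (E_7). A semisimple Lie algebra decomposes uniquely as the direct sum of simple ideals, one per connected component of its Dynkin diagram, so g ≅ A_3 ⊕ E_7 (dimension 15 + 133 = 148).

A_3 (sl(4)) ⊕ E_7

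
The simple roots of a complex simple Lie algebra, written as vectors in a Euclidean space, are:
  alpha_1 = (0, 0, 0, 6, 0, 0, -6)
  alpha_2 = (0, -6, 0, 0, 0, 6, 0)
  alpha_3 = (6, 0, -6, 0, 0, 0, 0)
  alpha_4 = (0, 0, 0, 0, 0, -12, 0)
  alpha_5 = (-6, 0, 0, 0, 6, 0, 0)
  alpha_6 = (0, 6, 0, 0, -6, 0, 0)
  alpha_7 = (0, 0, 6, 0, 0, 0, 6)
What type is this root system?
type C_7

Compute the Cartan integers a_ij = 2(alpha_i, alpha_j)/(alpha_j, alpha_j); the resulting 7x7 Cartan matrix is
[[2, 0, 0, 0, 0, 0, -1], [0, 2, 0, -1, 0, -1, 0], [0, 0, 2, 0, -1, 0, -1], [0, -2, 0, 2, 0, 0, 0], [0, 0, -1, 0, 2, -1, 0], [0, -1, 0, 0, -1, 2, 0], [-1, 0, -1, 0, 0, 0, 2]].
The roots have two lengths (squared-length ratio 2:1); the short ones are alpha_{1,2,3,5,6,7}. The associated Dynkin diagram is a chain of 7 nodes with a double edge at one end; the terminal node there is the unique long simple root (C_7), so the type is C_7 (the algebra sp(14)).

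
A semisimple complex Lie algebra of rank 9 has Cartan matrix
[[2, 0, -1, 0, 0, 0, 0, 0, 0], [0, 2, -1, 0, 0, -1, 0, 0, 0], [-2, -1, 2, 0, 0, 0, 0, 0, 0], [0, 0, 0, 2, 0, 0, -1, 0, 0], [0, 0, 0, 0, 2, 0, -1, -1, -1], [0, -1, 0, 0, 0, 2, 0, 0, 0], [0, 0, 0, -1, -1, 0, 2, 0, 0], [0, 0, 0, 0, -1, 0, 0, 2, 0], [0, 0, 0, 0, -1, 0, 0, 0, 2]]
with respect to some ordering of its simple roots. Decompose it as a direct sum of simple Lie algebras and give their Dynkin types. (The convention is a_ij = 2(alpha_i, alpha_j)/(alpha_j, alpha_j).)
The diagram associated to this matrix has two connected components: the simple roots {alpha_1, alpha_2, alpha_3, alpha_6} form a chain of 4 nodes with a double edge at one end; the terminal node there is the unique short simple root (B_4), and {alpha_4, alpha_5, alpha_7, alpha_8, alpha_9} form a chain of 3 nodes with a fork of two nodes at one end (D_5). A semisimple Lie algebra decomposes uniquely as the direct sum of simple ideals, one per connected component of its Dynkin diagram, so g ≅ B_4 ⊕ D_5 (dimension 36 + 45 = 81).

B4 ⊕ D5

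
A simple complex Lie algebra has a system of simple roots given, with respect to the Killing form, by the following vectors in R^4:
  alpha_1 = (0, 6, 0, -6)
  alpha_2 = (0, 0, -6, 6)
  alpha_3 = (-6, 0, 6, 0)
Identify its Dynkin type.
Compute the Cartan integers a_ij = 2(alpha_i, alpha_j)/(alpha_j, alpha_j); the resulting 3x3 Cartan matrix is
[[2, -1, 0], [-1, 2, -1], [0, -1, 2]].
All simple roots have the same length, so the diagram is simply laced. The associated Dynkin diagram is a chain of 3 nodes with single edges (A_3), so the type is A_3 (the algebra sl(4)).

type A_3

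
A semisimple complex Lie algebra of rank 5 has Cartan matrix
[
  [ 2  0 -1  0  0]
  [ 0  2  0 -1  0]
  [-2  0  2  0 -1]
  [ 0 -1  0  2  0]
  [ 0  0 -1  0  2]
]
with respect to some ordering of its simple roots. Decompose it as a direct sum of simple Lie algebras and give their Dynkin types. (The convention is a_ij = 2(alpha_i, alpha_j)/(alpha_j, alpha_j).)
The diagram associated to this matrix has two connected components: the simple roots {alpha_2, alpha_4} form a chain of 2 nodes with single edges (A_2), and {alpha_1, alpha_3, alpha_5} form a chain of 3 nodes with a double edge at one end; the terminal node there is the unique short simple root (B_3). A semisimple Lie algebra decomposes uniquely as the direct sum of simple ideals, one per connected component of its Dynkin diagram, so g ≅ A_2 ⊕ B_3 (dimension 8 + 21 = 29).

A_2 (sl(3)) + B_3 (so(7))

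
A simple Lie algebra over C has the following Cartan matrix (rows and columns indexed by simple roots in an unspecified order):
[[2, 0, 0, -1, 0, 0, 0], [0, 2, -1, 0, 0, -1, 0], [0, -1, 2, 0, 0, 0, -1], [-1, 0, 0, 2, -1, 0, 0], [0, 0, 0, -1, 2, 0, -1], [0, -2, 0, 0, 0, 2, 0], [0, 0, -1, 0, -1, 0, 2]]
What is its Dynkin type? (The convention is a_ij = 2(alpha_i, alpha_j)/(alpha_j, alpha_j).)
C_7

The matrix has rank 7 with 2's on the diagonal. Reading the off-diagonal entries as Dynkin edges (a single edge where a_ij = a_ji = -1; a double or triple edge where a_ij * a_ji = 2 or 3), the diagram is a chain of 7 nodes with a double edge at one end; the terminal node there is the unique long simple root (C_7). One simple-root ordering that puts it in standard form is (alpha_1, alpha_4, alpha_5, alpha_7, alpha_3, alpha_2, alpha_6). So the algebra is type C_7, i.e. sp(14).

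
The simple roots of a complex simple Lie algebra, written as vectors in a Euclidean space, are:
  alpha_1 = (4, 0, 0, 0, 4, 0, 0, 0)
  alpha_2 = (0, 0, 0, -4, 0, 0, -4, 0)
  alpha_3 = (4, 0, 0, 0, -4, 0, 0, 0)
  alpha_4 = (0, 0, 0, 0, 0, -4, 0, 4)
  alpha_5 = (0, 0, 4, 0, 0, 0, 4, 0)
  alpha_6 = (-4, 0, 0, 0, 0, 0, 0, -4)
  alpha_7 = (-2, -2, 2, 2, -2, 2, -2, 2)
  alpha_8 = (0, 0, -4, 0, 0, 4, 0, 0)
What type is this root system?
Compute the Cartan integers a_ij = 2(alpha_i, alpha_j)/(alpha_j, alpha_j); the resulting 8x8 Cartan matrix is
[[2, 0, 0, 0, 0, -1, -1, 0], [0, 2, 0, 0, -1, 0, 0, 0], [0, 0, 2, 0, 0, -1, 0, 0], [0, 0, 0, 2, 0, -1, 0, -1], [0, -1, 0, 0, 2, 0, 0, -1], [-1, 0, -1, -1, 0, 2, 0, 0], [-1, 0, 0, 0, 0, 0, 2, 0], [0, 0, 0, -1, -1, 0, 0, 2]].
All simple roots have the same length, so the diagram is simply laced. The associated Dynkin diagram is a chain of 7 nodes with one extra node attached to the third node from one end (E_8), so the type is E_8.

E8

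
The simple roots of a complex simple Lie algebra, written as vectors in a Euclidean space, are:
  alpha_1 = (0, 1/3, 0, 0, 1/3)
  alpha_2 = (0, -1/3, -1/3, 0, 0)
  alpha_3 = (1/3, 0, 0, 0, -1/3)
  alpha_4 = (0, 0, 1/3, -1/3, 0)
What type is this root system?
Compute the Cartan integers a_ij = 2(alpha_i, alpha_j)/(alpha_j, alpha_j); the resulting 4x4 Cartan matrix is
[[2, -1, -1, 0], [-1, 2, 0, -1], [-1, 0, 2, 0], [0, -1, 0, 2]].
All simple roots have the same length, so the diagram is simply laced. The associated Dynkin diagram is a chain of 4 nodes with single edges (A_4), so the type is A_4 (the algebra sl(5)).

A4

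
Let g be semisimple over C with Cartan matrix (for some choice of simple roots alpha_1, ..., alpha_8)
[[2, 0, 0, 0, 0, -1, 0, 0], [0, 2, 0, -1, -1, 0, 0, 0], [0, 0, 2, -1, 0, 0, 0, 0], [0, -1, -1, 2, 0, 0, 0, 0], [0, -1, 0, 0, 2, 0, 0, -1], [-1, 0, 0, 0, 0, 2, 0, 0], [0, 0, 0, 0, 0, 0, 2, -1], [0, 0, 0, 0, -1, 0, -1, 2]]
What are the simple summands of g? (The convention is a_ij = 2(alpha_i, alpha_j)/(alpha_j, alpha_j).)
The diagram associated to this matrix has two connected components: the simple roots {alpha_1, alpha_6} form a chain of 2 nodes with single edges (A_2), and {alpha_2, alpha_3, alpha_4, alpha_5, alpha_7, alpha_8} form a chain of 6 nodes with single edges (A_6). A semisimple Lie algebra decomposes uniquely as the direct sum of simple ideals, one per connected component of its Dynkin diagram, so g ≅ A_2 ⊕ A_6 (dimension 8 + 48 = 56).

A_2 (sl(3)) + A_6 (sl(7))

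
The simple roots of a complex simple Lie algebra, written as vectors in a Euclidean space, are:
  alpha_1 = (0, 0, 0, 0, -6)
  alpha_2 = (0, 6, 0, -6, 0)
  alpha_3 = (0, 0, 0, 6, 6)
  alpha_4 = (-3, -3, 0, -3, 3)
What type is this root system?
F_4

Compute the Cartan integers a_ij = 2(alpha_i, alpha_j)/(alpha_j, alpha_j); the resulting 4x4 Cartan matrix is
[[2, 0, -1, -1], [0, 2, -1, 0], [-2, -1, 2, 0], [-1, 0, 0, 2]].
The roots have two lengths (squared-length ratio 2:1); the short ones are alpha_{1,4}. The associated Dynkin diagram is a chain of 4 nodes with a double edge between the middle two (F_4), so the type is F_4.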